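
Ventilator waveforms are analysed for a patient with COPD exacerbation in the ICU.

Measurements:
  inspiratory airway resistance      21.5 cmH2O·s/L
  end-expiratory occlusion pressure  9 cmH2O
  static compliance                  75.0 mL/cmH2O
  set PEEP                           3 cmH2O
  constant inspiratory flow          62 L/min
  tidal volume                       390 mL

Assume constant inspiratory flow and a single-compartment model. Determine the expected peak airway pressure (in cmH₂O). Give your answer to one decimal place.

Flow: 62 L/min ÷ 60 = 1.0333 L/s.
Total PEEP = 9 cmH2O (set 3 + intrinsic 6); this is the baseline alveolar pressure.
Equation of motion (constant flow): PIP = Vt/C + R·V̇ + PEEP.
PIP = 390/75.0 + 21.5×1.0333 + 9 = 5.2 + 22.216 + 9 = 36.416 cmH2O.

36.4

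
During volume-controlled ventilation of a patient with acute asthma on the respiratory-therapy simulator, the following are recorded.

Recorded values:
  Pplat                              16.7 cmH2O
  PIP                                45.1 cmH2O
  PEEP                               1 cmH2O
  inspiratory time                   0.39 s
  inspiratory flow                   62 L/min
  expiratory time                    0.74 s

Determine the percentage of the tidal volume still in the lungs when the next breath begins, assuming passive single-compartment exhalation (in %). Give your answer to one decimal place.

Flow: 62 L/min ÷ 60 = 1.0333 L/s.
Vt = flow × Ti = 1.0333 L/s × 0.39 s × 1000 mL/L = 402.99 mL.
R = (PIP − Pplat)/V̇ = (45.1 − 16.7) / 1.0333 = 28.4/1.0333 = 27.485 cmH2O·s/L.
C = Vt/(Pplat − PEEP) = 402.99 / (16.7 − 1) = 402.99/15.7 = 25.668 mL/cmH2O.
τ = R × C = 27.485 × 0.02567 L/cmH2O = 0.7055 s.
Fraction remaining at end-expiration = e^(−Te/τ) = e^(−0.74/0.7055) = 0.3503 → 35.03%.

35.0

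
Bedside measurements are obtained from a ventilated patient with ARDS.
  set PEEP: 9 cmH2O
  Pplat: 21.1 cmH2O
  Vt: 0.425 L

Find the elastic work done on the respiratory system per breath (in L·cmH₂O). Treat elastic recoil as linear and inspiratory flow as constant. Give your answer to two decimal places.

Elastic work ≈ ½ × (Pplat − PEEP) × Vt = 0.5 × (21.1 − 9) × 0.425 L = 0.5 × 12.1 × 0.425 = 2.571 L·cmH2O.

2.57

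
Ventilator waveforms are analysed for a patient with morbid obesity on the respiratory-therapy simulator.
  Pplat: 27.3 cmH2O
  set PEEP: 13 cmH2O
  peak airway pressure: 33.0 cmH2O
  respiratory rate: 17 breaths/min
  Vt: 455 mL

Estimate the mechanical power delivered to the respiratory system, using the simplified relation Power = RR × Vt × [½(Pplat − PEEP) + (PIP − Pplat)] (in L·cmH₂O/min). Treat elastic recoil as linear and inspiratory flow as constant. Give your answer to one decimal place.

99.4

Per-breath work = Vt × [½(Pplat−PEEP) + (PIP−Pplat)] = 0.455 × [0.5×14.3 + 5.7] = 0.455 × 12.85 = 5.847 L·cmH2O.
Power = 17 × 5.847 = 99.399 L·cmH2O/min.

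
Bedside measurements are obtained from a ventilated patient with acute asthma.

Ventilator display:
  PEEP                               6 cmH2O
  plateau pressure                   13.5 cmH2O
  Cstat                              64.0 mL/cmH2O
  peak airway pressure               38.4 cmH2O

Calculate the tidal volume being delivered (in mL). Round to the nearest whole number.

480

Vt = Cstat × (Pplat − PEEP) = 64.0 × (13.5 − 6) = 64.0 × 7.5 = 480.0 mL.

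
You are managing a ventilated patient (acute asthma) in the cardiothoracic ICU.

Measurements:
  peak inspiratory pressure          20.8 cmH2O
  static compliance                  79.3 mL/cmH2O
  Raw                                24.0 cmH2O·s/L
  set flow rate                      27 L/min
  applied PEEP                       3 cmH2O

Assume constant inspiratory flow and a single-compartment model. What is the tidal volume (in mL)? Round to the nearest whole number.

555

Flow: 27 L/min ÷ 60 = 0.45 L/s.
Equation of motion (constant flow): PIP = Vt/C + R·V̇ + PEEP.
Vt/C = PIP − R·V̇ − PEEP = 20.8 − 10.8 − 3 = 7.0 cmH2O.
Vt = C × 7.0 = 79.3 × 7.0 = 555.1 mL.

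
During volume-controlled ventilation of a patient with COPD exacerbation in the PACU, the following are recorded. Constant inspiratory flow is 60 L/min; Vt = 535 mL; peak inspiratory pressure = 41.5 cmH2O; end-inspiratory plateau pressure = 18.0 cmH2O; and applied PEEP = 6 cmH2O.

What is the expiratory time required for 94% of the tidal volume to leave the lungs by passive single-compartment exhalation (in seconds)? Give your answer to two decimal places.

Flow: 60 L/min ÷ 60 = 1 L/s.
R = (PIP − Pplat)/V̇ = (41.5 − 18.0) / 1 = 23.5/1 = 23.5 cmH2O·s/L.
C = Vt/(Pplat − PEEP) = 535.0 / (18.0 − 6) = 535.0/12.0 = 44.583 mL/cmH2O.
τ = R × C = 23.5 × 0.04458 L/cmH2O = 1.048 s.
t = −τ·ln(1 − 0.94) = −1.048·ln(0.06) = 2.948 s.

2.95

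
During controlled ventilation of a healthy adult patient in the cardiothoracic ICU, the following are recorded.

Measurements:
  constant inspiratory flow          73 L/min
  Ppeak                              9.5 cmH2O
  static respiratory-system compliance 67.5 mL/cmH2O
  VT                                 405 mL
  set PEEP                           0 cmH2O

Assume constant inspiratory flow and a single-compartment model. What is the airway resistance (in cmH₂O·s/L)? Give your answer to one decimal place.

2.9

Flow: 73 L/min ÷ 60 = 1.2167 L/s.
Equation of motion (constant flow): PIP = Vt/C + R·V̇ + PEEP.
R·V̇ = PIP − Vt/C − PEEP = 9.5 − 405/67.5 − 0 = 9.5 − 6.0 − 0 = 3.5 cmH2O.
R = 3.5 / 1.2167 = 2.877 cmH2O·s/L.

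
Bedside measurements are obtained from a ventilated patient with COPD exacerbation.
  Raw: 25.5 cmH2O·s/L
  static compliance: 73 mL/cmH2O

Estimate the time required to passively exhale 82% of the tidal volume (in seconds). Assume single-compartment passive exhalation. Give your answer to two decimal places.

τ = R × C = 25.5 × 73 mL/cmH2O = 25.5 × 0.073 L/cmH2O = 1.862 s.
Exhaled fraction f = 1 − e^(−t/τ) → t = −τ·ln(1 − f) = −1.862·ln(0.18) = 3.193 s.

3.19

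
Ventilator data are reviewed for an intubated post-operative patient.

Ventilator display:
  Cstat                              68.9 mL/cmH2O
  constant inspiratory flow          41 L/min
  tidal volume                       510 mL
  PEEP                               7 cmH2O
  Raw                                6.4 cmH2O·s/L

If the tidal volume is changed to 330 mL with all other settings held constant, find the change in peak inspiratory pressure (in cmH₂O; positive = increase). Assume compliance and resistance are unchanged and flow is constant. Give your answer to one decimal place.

-2.6

PIP = Vt/C + R·V̇ + PEEP (constant-flow equation of motion).
Only the elastic term changes: ΔPIP = ΔVt / C = (330 − 510) / 68.9 = -2.612 cmH2O.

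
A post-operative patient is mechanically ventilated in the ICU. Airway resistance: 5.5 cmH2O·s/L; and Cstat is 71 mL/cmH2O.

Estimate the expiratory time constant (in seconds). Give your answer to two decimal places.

τ = R × C = 5.5 × 71 mL/cmH2O = 5.5 × 0.071 L/cmH2O = 0.3905 s.

0.39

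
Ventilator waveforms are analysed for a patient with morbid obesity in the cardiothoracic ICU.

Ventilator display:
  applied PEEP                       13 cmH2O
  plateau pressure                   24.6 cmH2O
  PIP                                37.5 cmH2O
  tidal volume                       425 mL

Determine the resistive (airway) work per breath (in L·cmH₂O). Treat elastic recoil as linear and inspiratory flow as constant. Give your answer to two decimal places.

5.48

With constant inspiratory flow the resistive pressure is constant at PIP − Pplat = 37.5 − 24.6 = 12.9 cmH2O, so resistive work = 12.9 × 0.425 = 5.483 L·cmH2O.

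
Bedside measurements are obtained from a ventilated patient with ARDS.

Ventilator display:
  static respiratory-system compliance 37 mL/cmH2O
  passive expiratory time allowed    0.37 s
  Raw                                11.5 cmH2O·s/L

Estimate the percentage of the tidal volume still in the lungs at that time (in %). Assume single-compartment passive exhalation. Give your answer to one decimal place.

41.9

τ = R × C = 11.5 × 37 mL/cmH2O = 11.5 × 0.037 L/cmH2O = 0.4255 s.
Passive exhalation: V(t)/V₀ = e^(−t/τ) = e^(−0.37/0.4255) = 0.4191.
Fraction remaining = 0.4191 → 41.91%.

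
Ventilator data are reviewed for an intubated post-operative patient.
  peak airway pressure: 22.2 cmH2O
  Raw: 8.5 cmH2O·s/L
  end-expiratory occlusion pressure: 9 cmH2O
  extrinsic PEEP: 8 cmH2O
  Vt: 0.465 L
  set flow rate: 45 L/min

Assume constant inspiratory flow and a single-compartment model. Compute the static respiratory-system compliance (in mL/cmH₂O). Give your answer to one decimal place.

68.1

Flow: 45 L/min ÷ 60 = 0.75 L/s.
Total PEEP = 9 cmH2O (set 8 + intrinsic 1); this is the baseline alveolar pressure.
Equation of motion (constant flow): PIP = Vt/C + R·V̇ + PEEP.
Vt/C = PIP − R·V̇ − PEEP = 22.2 − 8.5×0.75 − 9 = 22.2 − 6.375 − 9 = 6.825 cmH2O.
C = Vt / 6.825 = 465 / 6.825 = 68.132 mL/cmH2O.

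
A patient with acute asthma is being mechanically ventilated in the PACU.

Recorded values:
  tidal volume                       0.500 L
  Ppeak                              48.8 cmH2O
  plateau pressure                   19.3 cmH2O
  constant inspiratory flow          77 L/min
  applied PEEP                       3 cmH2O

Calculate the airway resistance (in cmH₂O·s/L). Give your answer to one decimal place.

Flow: 77 L/min ÷ 60 = 1.2833 L/s.
Raw = (PIP − Pplat) / flow = (48.8 − 19.3) / 1.2833 = 29.5 / 1.2833 = 22.988 cmH2O·s/L.

23.0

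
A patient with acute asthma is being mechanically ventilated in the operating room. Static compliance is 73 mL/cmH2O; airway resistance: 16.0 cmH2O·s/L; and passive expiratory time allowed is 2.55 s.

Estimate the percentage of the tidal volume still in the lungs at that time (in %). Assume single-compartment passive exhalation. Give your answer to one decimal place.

τ = R × C = 16.0 × 73 mL/cmH2O = 16.0 × 0.073 L/cmH2O = 1.168 s.
Passive exhalation: V(t)/V₀ = e^(−t/τ) = e^(−2.55/1.168) = 0.1127.
Fraction remaining = 0.1127 → 11.27%.

11.3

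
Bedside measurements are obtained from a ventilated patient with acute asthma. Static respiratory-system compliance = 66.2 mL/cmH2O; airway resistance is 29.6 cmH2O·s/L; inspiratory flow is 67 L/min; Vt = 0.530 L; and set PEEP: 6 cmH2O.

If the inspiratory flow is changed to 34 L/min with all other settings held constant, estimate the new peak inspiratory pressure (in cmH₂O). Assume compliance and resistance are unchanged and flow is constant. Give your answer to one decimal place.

30.8

Flow: 67 L/min ÷ 60 = 1.1167 L/s.
New flow: 34 L/min ÷ 60 = 0.5667 L/s.
PIP = Vt/C + R·V̇ + PEEP (constant-flow equation of motion).
Only the resistive term changes: ΔPIP = R × ΔV̇ = 29.6 × (0.5667 − 1.1167) = 29.6 × -0.55 = -16.28 cmH2O.
Original PIP = 530/66.2 + 29.6×1.1167 + 6 = 47.06 cmH2O; new PIP = 47.06 + (-16.28) = 30.78 cmH2O.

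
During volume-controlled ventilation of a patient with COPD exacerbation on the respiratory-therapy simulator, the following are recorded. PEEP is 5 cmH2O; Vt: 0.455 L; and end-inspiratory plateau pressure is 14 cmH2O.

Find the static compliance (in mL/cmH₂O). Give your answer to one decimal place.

50.6

Cstat = Vt / (Pplat − PEEP) = 455 / (14 − 5) = 455 / 9.0 = 50.556 mL/cmH2O.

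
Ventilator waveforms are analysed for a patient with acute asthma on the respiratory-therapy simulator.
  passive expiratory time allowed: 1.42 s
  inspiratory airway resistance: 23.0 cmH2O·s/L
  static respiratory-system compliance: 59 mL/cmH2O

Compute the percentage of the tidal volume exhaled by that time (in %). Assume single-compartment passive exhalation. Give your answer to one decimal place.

64.9

τ = R × C = 23.0 × 59 mL/cmH2O = 23.0 × 0.059 L/cmH2O = 1.357 s.
Passive exhalation: V(t)/V₀ = e^(−t/τ) = e^(−1.42/1.357) = 0.3512.
Fraction exhaled = 1 − 0.3512 = 0.6488 → 64.88%.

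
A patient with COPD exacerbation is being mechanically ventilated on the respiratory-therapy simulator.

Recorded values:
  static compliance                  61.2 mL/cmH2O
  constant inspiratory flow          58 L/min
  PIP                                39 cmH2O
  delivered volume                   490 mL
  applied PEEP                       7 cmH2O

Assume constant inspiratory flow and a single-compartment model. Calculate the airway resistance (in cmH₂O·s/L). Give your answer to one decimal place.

24.8

Flow: 58 L/min ÷ 60 = 0.9667 L/s.
Equation of motion (constant flow): PIP = Vt/C + R·V̇ + PEEP.
R·V̇ = PIP − Vt/C − PEEP = 39 − 490/61.2 − 7 = 39 − 8.007 − 7 = 23.993 cmH2O.
R = 23.993 / 0.9667 = 24.819 cmH2O·s/L.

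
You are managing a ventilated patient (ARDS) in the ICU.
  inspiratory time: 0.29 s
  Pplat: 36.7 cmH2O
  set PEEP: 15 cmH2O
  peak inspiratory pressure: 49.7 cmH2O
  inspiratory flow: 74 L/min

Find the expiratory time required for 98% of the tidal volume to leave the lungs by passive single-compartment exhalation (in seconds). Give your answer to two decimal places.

Flow: 74 L/min ÷ 60 = 1.2333 L/s.
Vt = flow × Ti = 1.2333 L/s × 0.29 s × 1000 mL/L = 357.66 mL.
R = (PIP − Pplat)/V̇ = (49.7 − 36.7) / 1.2333 = 13.0/1.2333 = 10.541 cmH2O·s/L.
C = Vt/(Pplat − PEEP) = 357.66 / (36.7 − 15) = 357.66/21.7 = 16.482 mL/cmH2O.
τ = R × C = 10.541 × 0.01648 L/cmH2O = 0.1737 s.
t = −τ·ln(1 − 0.98) = −0.1737·ln(0.02) = 0.6795 s.

0.68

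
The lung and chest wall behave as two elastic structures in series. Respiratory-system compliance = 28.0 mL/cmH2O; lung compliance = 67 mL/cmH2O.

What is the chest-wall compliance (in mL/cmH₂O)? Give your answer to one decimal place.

48.1

1/Ccw = 1/Crs − 1/CL.
1/Ccw = 1/28.0 − 1/67 = 0.02079.
Ccw = 48.1 mL/cmH2O.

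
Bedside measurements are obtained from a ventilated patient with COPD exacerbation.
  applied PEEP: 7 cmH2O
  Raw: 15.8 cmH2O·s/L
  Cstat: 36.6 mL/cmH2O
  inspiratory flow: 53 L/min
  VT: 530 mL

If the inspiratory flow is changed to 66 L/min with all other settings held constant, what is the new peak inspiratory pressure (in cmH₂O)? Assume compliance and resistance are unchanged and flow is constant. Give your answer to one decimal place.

38.9

Flow: 53 L/min ÷ 60 = 0.8833 L/s.
New flow: 66 L/min ÷ 60 = 1.1 L/s.
PIP = Vt/C + R·V̇ + PEEP (constant-flow equation of motion).
Only the resistive term changes: ΔPIP = R × ΔV̇ = 15.8 × (1.1 − 0.8833) = 15.8 × 0.2167 = 3.424 cmH2O.
Original PIP = 530/36.6 + 15.8×0.8833 + 7 = 35.437 cmH2O; new PIP = 35.437 + (3.424) = 38.861 cmH2O.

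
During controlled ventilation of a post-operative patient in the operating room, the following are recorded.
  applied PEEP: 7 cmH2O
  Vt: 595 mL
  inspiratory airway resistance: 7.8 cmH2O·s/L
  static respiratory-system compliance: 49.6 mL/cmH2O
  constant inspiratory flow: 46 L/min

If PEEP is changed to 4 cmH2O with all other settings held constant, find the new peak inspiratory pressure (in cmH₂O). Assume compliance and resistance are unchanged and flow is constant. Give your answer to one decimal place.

22.0

Flow: 46 L/min ÷ 60 = 0.7667 L/s.
PIP = Vt/C + R·V̇ + PEEP (constant-flow equation of motion).
Only the baseline term changes: ΔPIP = ΔPEEP = 4 − 7 = -3.0 cmH2O.
Original PIP = 595/49.6 + 7.8×0.7667 + 7 = 24.976 cmH2O; new PIP = 24.976 + (-3.0) = 21.976 cmH2O.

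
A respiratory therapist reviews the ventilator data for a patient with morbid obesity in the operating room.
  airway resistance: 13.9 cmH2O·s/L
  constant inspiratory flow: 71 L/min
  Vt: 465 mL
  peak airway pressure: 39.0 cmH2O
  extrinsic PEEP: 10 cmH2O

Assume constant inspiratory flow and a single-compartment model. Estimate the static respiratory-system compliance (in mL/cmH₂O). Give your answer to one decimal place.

Flow: 71 L/min ÷ 60 = 1.1833 L/s.
Equation of motion (constant flow): PIP = Vt/C + R·V̇ + PEEP.
Vt/C = PIP − R·V̇ − PEEP = 39.0 − 13.9×1.1833 − 10 = 39.0 − 16.448 − 10 = 12.552 cmH2O.
C = Vt / 12.552 = 465 / 12.552 = 37.046 mL/cmH2O.

37.0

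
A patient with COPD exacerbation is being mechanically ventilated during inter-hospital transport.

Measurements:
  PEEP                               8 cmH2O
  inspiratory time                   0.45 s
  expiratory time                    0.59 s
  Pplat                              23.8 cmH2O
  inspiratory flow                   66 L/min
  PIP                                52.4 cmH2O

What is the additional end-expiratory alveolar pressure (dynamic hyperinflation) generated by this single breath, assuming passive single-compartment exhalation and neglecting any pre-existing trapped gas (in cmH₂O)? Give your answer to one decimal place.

Flow: 66 L/min ÷ 60 = 1.1 L/s.
Vt = flow × Ti = 1.1 L/s × 0.45 s × 1000 mL/L = 495.0 mL.
R = (PIP − Pplat)/V̇ = (52.4 − 23.8) / 1.1 = 28.6/1.1 = 26.0 cmH2O·s/L.
C = Vt/(Pplat − PEEP) = 495.0 / (23.8 − 8) = 495.0/15.8 = 31.329 mL/cmH2O.
τ = R × C = 26.0 × 0.03133 L/cmH2O = 0.8146 s.
Fraction remaining = e^(−Te/τ) = e^(−0.59/0.8146) = 0.4847; trapped volume = 495.0 × 0.4847 = 239.93 mL.
Additional alveolar pressure from trapping ≈ V_trapped / C = 239.93 / 31.329 = 7.658 cmH2O.

7.7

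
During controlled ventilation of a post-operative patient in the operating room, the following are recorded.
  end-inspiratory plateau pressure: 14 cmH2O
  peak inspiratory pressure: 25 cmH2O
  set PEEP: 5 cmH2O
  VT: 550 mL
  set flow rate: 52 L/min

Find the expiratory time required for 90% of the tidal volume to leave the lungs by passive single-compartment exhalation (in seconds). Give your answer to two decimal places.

1.79

Flow: 52 L/min ÷ 60 = 0.8667 L/s.
R = (PIP − Pplat)/V̇ = (25 − 14) / 0.8667 = 11.0/0.8667 = 12.692 cmH2O·s/L.
C = Vt/(Pplat − PEEP) = 550.0 / (14 − 5) = 550.0/9.0 = 61.111 mL/cmH2O.
τ = R × C = 12.692 × 0.06111 L/cmH2O = 0.7756 s.
t = −τ·ln(1 − 0.90) = −0.7756·ln(0.1) = 1.786 s.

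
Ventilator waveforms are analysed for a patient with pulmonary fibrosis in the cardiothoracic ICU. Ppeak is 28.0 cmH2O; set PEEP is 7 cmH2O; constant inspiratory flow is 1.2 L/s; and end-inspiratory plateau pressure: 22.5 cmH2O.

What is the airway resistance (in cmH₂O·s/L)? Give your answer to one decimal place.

4.6

Raw = (PIP − Pplat) / flow = (28.0 − 22.5) / 1.2 = 5.5 / 1.2 = 4.583 cmH2O·s/L.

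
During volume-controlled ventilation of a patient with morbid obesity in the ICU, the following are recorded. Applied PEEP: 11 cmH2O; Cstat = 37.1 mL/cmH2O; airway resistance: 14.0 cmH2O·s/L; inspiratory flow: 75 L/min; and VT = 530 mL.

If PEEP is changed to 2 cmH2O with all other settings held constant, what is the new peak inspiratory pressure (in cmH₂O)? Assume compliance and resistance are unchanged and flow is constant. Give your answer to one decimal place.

Flow: 75 L/min ÷ 60 = 1.25 L/s.
PIP = Vt/C + R·V̇ + PEEP (constant-flow equation of motion).
Only the baseline term changes: ΔPIP = ΔPEEP = 2 − 11 = -9.0 cmH2O.
Original PIP = 530/37.1 + 14.0×1.25 + 11 = 42.786 cmH2O; new PIP = 42.786 + (-9.0) = 33.786 cmH2O.

33.8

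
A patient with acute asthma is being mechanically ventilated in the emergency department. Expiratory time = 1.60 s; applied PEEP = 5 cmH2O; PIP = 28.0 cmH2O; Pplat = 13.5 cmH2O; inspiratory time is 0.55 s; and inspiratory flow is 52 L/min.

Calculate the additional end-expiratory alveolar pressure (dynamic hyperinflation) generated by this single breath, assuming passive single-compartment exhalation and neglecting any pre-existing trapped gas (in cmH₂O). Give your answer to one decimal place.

1.5

Flow: 52 L/min ÷ 60 = 0.8667 L/s.
Vt = flow × Ti = 0.8667 L/s × 0.55 s × 1000 mL/L = 476.69 mL.
R = (PIP − Pplat)/V̇ = (28.0 − 13.5) / 0.8667 = 14.5/0.8667 = 16.73 cmH2O·s/L.
C = Vt/(Pplat − PEEP) = 476.69 / (13.5 − 5) = 476.69/8.5 = 56.081 mL/cmH2O.
τ = R × C = 16.73 × 0.05608 L/cmH2O = 0.9382 s.
Fraction remaining = e^(−Te/τ) = e^(−1.60/0.9382) = 0.1817; trapped volume = 476.69 × 0.1817 = 86.615 mL.
Additional alveolar pressure from trapping ≈ V_trapped / C = 86.615 / 56.081 = 1.544 cmH2O.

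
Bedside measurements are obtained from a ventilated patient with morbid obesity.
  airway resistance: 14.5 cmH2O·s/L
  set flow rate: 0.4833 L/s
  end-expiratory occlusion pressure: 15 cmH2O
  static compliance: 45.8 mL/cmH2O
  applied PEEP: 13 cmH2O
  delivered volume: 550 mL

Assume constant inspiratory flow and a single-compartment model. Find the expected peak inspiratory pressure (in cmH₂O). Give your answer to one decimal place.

Total PEEP = 15 cmH2O (set 13 + intrinsic 2); this is the baseline alveolar pressure.
Equation of motion (constant flow): PIP = Vt/C + R·V̇ + PEEP.
PIP = 550/45.8 + 14.5×0.4833 + 15 = 12.009 + 7.008 + 15 = 34.017 cmH2O.

34.0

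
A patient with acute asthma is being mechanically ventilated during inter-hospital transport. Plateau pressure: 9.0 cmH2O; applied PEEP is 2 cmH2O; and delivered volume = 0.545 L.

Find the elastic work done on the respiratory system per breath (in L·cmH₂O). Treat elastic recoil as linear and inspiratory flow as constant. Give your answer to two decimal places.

Elastic work ≈ ½ × (Pplat − PEEP) × Vt = 0.5 × (9.0 − 2) × 0.545 L = 0.5 × 7.0 × 0.545 = 1.908 L·cmH2O.

1.91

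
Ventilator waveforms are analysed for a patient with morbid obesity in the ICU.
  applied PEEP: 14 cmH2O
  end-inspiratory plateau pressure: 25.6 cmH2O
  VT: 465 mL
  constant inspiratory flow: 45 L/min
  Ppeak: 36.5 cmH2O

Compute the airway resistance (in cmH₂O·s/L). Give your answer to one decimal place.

Flow: 45 L/min ÷ 60 = 0.75 L/s.
Raw = (PIP − Pplat) / flow = (36.5 − 25.6) / 0.75 = 10.9 / 0.75 = 14.533 cmH2O·s/L.

14.5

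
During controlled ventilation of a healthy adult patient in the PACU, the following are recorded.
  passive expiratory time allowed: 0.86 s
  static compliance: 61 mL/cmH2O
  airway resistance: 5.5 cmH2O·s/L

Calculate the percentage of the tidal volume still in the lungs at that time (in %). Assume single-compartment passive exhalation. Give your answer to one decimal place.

7.7

τ = R × C = 5.5 × 61 mL/cmH2O = 5.5 × 0.061 L/cmH2O = 0.3355 s.
Passive exhalation: V(t)/V₀ = e^(−t/τ) = e^(−0.86/0.3355) = 0.07705.
Fraction remaining = 0.07705 → 7.705%.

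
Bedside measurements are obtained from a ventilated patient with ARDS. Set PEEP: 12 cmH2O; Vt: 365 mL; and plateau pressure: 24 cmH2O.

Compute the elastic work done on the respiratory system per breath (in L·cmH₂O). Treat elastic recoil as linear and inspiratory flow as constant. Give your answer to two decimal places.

2.19

Elastic work ≈ ½ × (Pplat − PEEP) × Vt = 0.5 × (24 − 12) × 0.365 L = 0.5 × 12.0 × 0.365 = 2.19 L·cmH2O.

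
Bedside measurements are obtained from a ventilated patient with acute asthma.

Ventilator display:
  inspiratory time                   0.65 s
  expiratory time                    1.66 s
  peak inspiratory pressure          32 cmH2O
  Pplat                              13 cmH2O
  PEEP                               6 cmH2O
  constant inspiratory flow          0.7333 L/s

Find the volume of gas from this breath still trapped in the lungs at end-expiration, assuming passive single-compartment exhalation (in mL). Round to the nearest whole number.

Vt = flow × Ti = 0.7333 L/s × 0.65 s × 1000 mL/L = 476.65 mL.
R = (PIP − Pplat)/V̇ = (32 − 13) / 0.7333 = 19.0/0.7333 = 25.91 cmH2O·s/L.
C = Vt/(Pplat − PEEP) = 476.65 / (13 − 6) = 476.65/7.0 = 68.093 mL/cmH2O.
τ = R × C = 25.91 × 0.06809 L/cmH2O = 1.764 s.
Fraction remaining = e^(−Te/τ) = e^(−1.66/1.764) = 0.3902.
Trapped volume = 476.65 × 0.3902 = 185.99 mL.

186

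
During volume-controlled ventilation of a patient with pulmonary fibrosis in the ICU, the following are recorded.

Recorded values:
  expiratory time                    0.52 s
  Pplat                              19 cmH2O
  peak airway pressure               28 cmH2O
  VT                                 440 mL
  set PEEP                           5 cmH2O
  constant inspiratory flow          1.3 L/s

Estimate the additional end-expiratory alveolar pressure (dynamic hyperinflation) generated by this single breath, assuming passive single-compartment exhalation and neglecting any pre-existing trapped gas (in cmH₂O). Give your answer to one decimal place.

R = (PIP − Pplat)/V̇ = (28 − 19) / 1.3 = 9.0/1.3 = 6.923 cmH2O·s/L.
C = Vt/(Pplat − PEEP) = 440.0 / (19 − 5) = 440.0/14.0 = 31.429 mL/cmH2O.
τ = R × C = 6.923 × 0.03143 L/cmH2O = 0.2176 s.
Fraction remaining = e^(−Te/τ) = e^(−0.52/0.2176) = 0.09166; trapped volume = 440.0 × 0.09166 = 40.33 mL.
Additional alveolar pressure from trapping ≈ V_trapped / C = 40.33 / 31.429 = 1.283 cmH2O.

1.3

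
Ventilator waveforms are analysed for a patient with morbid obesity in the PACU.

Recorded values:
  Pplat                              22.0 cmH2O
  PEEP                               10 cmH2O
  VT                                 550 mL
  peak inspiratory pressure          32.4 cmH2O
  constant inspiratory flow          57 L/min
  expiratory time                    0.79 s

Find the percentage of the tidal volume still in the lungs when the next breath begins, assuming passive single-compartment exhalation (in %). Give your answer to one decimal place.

Flow: 57 L/min ÷ 60 = 0.95 L/s.
R = (PIP − Pplat)/V̇ = (32.4 − 22.0) / 0.95 = 10.4/0.95 = 10.947 cmH2O·s/L.
C = Vt/(Pplat − PEEP) = 550.0 / (22.0 − 10) = 550.0/12.0 = 45.833 mL/cmH2O.
τ = R × C = 10.947 × 0.04583 L/cmH2O = 0.5017 s.
Fraction remaining at end-expiration = e^(−Te/τ) = e^(−0.79/0.5017) = 0.2071 → 20.71%.

20.7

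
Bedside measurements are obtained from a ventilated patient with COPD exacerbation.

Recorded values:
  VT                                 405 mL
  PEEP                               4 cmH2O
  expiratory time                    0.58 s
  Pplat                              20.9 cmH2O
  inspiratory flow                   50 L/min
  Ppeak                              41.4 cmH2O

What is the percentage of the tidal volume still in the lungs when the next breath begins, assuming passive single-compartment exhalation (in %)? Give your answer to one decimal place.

37.4

Flow: 50 L/min ÷ 60 = 0.8333 L/s.
R = (PIP − Pplat)/V̇ = (41.4 − 20.9) / 0.8333 = 20.5/0.8333 = 24.601 cmH2O·s/L.
C = Vt/(Pplat − PEEP) = 405.0 / (20.9 − 4) = 405.0/16.9 = 23.964 mL/cmH2O.
τ = R × C = 24.601 × 0.02396 L/cmH2O = 0.5894 s.
Fraction remaining at end-expiration = e^(−Te/τ) = e^(−0.58/0.5894) = 0.3738 → 37.38%.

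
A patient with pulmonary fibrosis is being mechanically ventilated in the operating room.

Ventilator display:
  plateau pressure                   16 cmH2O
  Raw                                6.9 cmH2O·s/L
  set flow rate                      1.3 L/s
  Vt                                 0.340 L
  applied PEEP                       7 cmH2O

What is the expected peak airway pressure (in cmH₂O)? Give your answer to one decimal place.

25.0

PIP = Pplat + Raw × flow = 16 + 6.9 × 1.3 = 16 + 8.97 = 24.97 cmH2O.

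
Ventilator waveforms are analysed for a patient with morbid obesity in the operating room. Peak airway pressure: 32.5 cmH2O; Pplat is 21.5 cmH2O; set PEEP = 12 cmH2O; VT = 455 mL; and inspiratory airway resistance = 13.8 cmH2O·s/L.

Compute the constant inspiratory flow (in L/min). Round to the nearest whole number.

48

flow = (PIP − Pplat) / Raw = (32.5 − 21.5) / 13.8 = 0.7971 L/s × 60 = 47.826 L/min.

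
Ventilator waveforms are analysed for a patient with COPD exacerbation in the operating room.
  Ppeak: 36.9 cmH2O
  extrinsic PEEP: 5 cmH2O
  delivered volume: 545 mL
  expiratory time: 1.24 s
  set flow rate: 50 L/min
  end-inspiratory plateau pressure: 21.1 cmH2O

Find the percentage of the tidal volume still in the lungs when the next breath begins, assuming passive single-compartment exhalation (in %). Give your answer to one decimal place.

14.5

Flow: 50 L/min ÷ 60 = 0.8333 L/s.
R = (PIP − Pplat)/V̇ = (36.9 − 21.1) / 0.8333 = 15.8/0.8333 = 18.961 cmH2O·s/L.
C = Vt/(Pplat − PEEP) = 545.0 / (21.1 − 5) = 545.0/16.1 = 33.851 mL/cmH2O.
τ = R × C = 18.961 × 0.03385 L/cmH2O = 0.6418 s.
Fraction remaining at end-expiration = e^(−Te/τ) = e^(−1.24/0.6418) = 0.1448 → 14.48%.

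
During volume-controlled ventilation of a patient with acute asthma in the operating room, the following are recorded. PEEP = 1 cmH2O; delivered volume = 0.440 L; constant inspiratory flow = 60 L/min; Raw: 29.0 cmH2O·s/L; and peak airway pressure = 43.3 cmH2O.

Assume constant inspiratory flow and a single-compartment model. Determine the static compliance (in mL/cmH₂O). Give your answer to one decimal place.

Flow: 60 L/min ÷ 60 = 1 L/s.
Equation of motion (constant flow): PIP = Vt/C + R·V̇ + PEEP.
Vt/C = PIP − R·V̇ − PEEP = 43.3 − 29.0×1 − 1 = 43.3 − 29.0 − 1 = 13.3 cmH2O.
C = Vt / 13.3 = 440 / 13.3 = 33.083 mL/cmH2O.

33.1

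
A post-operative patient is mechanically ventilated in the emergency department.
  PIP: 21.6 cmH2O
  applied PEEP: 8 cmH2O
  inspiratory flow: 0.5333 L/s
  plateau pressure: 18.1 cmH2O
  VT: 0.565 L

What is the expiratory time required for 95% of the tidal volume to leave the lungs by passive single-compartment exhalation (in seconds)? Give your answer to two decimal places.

R = (PIP − Pplat)/V̇ = (21.6 − 18.1) / 0.5333 = 3.5/0.5333 = 6.563 cmH2O·s/L.
C = Vt/(Pplat − PEEP) = 565.0 / (18.1 − 8) = 565.0/10.1 = 55.941 mL/cmH2O.
τ = R × C = 6.563 × 0.05594 L/cmH2O = 0.3671 s.
t = −τ·ln(1 − 0.95) = −0.3671·ln(0.05) = 1.1 s.

1.10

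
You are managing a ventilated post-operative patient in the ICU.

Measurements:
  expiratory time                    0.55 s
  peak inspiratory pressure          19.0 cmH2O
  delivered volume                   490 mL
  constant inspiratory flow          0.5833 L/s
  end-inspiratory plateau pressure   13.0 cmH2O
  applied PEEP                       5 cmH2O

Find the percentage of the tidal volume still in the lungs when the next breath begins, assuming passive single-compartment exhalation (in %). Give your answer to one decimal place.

41.8

R = (PIP − Pplat)/V̇ = (19.0 − 13.0) / 0.5833 = 6.0/0.5833 = 10.286 cmH2O·s/L.
C = Vt/(Pplat − PEEP) = 490.0 / (13.0 − 5) = 490.0/8.0 = 61.25 mL/cmH2O.
τ = R × C = 10.286 × 0.06125 L/cmH2O = 0.63 s.
Fraction remaining at end-expiration = e^(−Te/τ) = e^(−0.55/0.63) = 0.4177 → 41.77%.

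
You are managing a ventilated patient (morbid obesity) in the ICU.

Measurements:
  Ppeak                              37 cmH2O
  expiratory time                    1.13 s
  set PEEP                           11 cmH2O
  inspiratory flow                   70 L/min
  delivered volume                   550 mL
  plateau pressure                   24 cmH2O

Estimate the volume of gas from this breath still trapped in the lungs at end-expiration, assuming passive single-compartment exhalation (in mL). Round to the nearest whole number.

Flow: 70 L/min ÷ 60 = 1.1667 L/s.
R = (PIP − Pplat)/V̇ = (37 − 24) / 1.1667 = 13.0/1.1667 = 11.143 cmH2O·s/L.
C = Vt/(Pplat − PEEP) = 550.0 / (24 − 11) = 550.0/13.0 = 42.308 mL/cmH2O.
τ = R × C = 11.143 × 0.04231 L/cmH2O = 0.4715 s.
Fraction remaining = e^(−Te/τ) = e^(−1.13/0.4715) = 0.09103.
Trapped volume = 550.0 × 0.09103 = 50.067 mL.

50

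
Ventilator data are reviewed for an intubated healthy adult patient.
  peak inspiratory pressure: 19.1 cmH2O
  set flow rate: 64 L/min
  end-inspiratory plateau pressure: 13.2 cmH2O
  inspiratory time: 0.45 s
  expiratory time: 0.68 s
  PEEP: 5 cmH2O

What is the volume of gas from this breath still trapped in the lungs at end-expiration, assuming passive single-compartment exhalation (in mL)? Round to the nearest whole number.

Flow: 64 L/min ÷ 60 = 1.0667 L/s.
Vt = flow × Ti = 1.0667 L/s × 0.45 s × 1000 mL/L = 480.02 mL.
R = (PIP − Pplat)/V̇ = (19.1 − 13.2) / 1.0667 = 5.9/1.0667 = 5.531 cmH2O·s/L.
C = Vt/(Pplat − PEEP) = 480.02 / (13.2 − 5) = 480.02/8.2 = 58.539 mL/cmH2O.
τ = R × C = 5.531 × 0.05854 L/cmH2O = 0.3238 s.
Fraction remaining = e^(−Te/τ) = e^(−0.68/0.3238) = 0.1224.
Trapped volume = 480.02 × 0.1224 = 58.754 mL.

59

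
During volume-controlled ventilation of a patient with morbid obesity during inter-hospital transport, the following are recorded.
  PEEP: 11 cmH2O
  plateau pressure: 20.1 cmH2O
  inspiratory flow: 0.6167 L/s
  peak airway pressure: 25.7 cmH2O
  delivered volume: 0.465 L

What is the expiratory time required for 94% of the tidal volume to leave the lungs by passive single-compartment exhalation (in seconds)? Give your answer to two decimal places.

R = (PIP − Pplat)/V̇ = (25.7 − 20.1) / 0.6167 = 5.6/0.6167 = 9.081 cmH2O·s/L.
C = Vt/(Pplat − PEEP) = 465.0 / (20.1 − 11) = 465.0/9.1 = 51.099 mL/cmH2O.
τ = R × C = 9.081 × 0.0511 L/cmH2O = 0.464 s.
t = −τ·ln(1 − 0.94) = −0.464·ln(0.06) = 1.305 s.

1.31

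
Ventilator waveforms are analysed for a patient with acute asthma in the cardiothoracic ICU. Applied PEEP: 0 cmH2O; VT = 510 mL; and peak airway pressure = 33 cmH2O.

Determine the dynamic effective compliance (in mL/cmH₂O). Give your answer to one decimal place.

15.5

Dynamic compliance = Vt / (PIP − PEEP) = 510 / (33 − 0) = 510 / 33.0 = 15.455 mL/cmH2O.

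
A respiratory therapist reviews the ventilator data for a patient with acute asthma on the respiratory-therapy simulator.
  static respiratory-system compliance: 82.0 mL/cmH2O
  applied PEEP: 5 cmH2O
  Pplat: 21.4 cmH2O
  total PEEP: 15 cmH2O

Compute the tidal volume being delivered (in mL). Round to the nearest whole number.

End-expiratory occlusion gives total PEEP = 15 cmH2O (intrinsic PEEP = 15 − 5 = 10). Use total PEEP for the elastic gradient.
Vt = Cstat × (Pplat − PEEPtotal) = 82.0 × (21.4 − 15) = 82.0 × 6.4 = 524.8 mL.

525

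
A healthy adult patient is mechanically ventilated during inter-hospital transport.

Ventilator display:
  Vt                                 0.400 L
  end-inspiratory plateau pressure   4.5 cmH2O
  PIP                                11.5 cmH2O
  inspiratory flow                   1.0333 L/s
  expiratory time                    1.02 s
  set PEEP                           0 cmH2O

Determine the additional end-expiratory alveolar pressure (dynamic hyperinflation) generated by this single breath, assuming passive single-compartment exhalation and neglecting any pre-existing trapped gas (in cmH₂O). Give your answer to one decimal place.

0.8

R = (PIP − Pplat)/V̇ = (11.5 − 4.5) / 1.0333 = 7.0/1.0333 = 6.774 cmH2O·s/L.
C = Vt/(Pplat − PEEP) = 400.0 / (4.5 − 0) = 400.0/4.5 = 88.889 mL/cmH2O.
τ = R × C = 6.774 × 0.08889 L/cmH2O = 0.6021 s.
Fraction remaining = e^(−Te/τ) = e^(−1.02/0.6021) = 0.1838; trapped volume = 400.0 × 0.1838 = 73.52 mL.
Additional alveolar pressure from trapping ≈ V_trapped / C = 73.52 / 88.889 = 0.8271 cmH2O.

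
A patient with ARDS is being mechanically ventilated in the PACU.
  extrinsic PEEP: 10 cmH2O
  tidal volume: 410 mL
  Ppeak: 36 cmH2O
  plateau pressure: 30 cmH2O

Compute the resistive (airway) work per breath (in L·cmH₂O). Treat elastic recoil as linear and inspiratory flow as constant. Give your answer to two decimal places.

2.46

With constant inspiratory flow the resistive pressure is constant at PIP − Pplat = 36 − 30 = 6.0 cmH2O, so resistive work = 6.0 × 0.410 = 2.46 L·cmH2O.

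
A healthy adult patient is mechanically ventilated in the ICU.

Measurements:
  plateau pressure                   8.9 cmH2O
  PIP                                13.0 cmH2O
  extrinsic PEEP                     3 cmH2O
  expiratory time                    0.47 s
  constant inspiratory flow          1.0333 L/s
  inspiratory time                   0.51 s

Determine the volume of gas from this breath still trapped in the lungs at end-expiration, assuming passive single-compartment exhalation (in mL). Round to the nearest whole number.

Vt = flow × Ti = 1.0333 L/s × 0.51 s × 1000 mL/L = 526.98 mL.
R = (PIP − Pplat)/V̇ = (13.0 − 8.9) / 1.0333 = 4.1/1.0333 = 3.968 cmH2O·s/L.
C = Vt/(Pplat − PEEP) = 526.98 / (8.9 − 3) = 526.98/5.9 = 89.319 mL/cmH2O.
τ = R × C = 3.968 × 0.08932 L/cmH2O = 0.3544 s.
Fraction remaining = e^(−Te/τ) = e^(−0.47/0.3544) = 0.2655.
Trapped volume = 526.98 × 0.2655 = 139.91 mL.

140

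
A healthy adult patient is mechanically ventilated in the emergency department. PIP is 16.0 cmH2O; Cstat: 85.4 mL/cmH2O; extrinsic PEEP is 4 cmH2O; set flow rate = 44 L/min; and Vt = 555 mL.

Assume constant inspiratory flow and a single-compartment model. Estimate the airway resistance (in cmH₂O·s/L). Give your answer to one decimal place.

Flow: 44 L/min ÷ 60 = 0.7333 L/s.
Equation of motion (constant flow): PIP = Vt/C + R·V̇ + PEEP.
R·V̇ = PIP − Vt/C − PEEP = 16.0 − 555/85.4 − 4 = 16.0 − 6.499 − 4 = 5.501 cmH2O.
R = 5.501 / 0.7333 = 7.502 cmH2O·s/L.

7.5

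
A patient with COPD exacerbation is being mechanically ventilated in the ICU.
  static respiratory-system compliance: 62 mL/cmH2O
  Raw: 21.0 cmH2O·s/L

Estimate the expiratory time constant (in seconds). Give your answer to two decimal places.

1.30

τ = R × C = 21.0 × 62 mL/cmH2O = 21.0 × 0.062 L/cmH2O = 1.302 s.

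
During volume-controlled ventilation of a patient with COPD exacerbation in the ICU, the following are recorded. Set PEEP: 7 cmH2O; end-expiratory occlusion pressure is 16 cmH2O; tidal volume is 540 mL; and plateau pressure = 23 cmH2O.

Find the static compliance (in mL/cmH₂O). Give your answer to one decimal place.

End-expiratory occlusion gives total PEEP = 16 cmH2O (intrinsic PEEP = 16 − 7 = 9). Use total PEEP for the elastic gradient.
Cstat = Vt / (Pplat − PEEPtotal) = 540 / (23 − 16) = 540 / 7.0 = 77.143 mL/cmH2O.

77.1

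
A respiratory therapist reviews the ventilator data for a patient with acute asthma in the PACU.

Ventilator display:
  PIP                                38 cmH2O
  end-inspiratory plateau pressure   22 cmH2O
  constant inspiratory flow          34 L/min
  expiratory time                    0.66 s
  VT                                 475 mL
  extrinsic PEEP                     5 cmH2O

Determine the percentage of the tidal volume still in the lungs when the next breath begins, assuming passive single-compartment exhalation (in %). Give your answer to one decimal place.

Flow: 34 L/min ÷ 60 = 0.5667 L/s.
R = (PIP − Pplat)/V̇ = (38 − 22) / 0.5667 = 16.0/0.5667 = 28.234 cmH2O·s/L.
C = Vt/(Pplat − PEEP) = 475.0 / (22 − 5) = 475.0/17.0 = 27.941 mL/cmH2O.
τ = R × C = 28.234 × 0.02794 L/cmH2O = 0.7889 s.
Fraction remaining at end-expiration = e^(−Te/τ) = e^(−0.66/0.7889) = 0.4332 → 43.32%.

43.3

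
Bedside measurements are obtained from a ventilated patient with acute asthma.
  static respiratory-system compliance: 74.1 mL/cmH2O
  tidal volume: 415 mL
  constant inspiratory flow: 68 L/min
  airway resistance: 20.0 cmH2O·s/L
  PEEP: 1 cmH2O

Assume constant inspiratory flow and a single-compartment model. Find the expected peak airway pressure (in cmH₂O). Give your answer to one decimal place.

29.3

Flow: 68 L/min ÷ 60 = 1.1333 L/s.
Equation of motion (constant flow): PIP = Vt/C + R·V̇ + PEEP.
PIP = 415/74.1 + 20.0×1.1333 + 1 = 5.601 + 22.666 + 1 = 29.267 cmH2O.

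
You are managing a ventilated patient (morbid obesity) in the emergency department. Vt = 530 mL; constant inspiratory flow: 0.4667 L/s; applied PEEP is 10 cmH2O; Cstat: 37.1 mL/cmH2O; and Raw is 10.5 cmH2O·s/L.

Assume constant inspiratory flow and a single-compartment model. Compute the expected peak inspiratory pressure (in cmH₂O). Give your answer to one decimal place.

Equation of motion (constant flow): PIP = Vt/C + R·V̇ + PEEP.
PIP = 530/37.1 + 10.5×0.4667 + 10 = 14.286 + 4.9 + 10 = 29.186 cmH2O.

29.2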